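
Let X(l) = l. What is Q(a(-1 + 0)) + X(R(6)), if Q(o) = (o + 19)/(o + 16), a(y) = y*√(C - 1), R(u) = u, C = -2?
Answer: 1861/259 + 3*I*√3/259 ≈ 7.1853 + 0.020062*I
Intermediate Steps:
a(y) = I*y*√3 (a(y) = y*√(-2 - 1) = y*√(-3) = y*(I*√3) = I*y*√3)
Q(o) = (19 + o)/(16 + o)
Q(a(-1 + 0)) + X(R(6)) = (19 + I*(-1 + 0)*√3)/(16 + I*(-1 + 0)*√3) + 6 = (19 + I*(-1)*√3)/(16 + I*(-1)*√3) + 6 = (19 - I*√3)/(16 - I*√3) + 6 = 6 + (19 - I*√3)/(16 - I*√3)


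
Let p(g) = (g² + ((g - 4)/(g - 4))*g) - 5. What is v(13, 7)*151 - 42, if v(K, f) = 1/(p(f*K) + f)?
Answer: -351557/8374 ≈ -41.982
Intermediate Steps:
p(g) = -5 + g + g² (p(g) = (g² + ((-4 + g)/(-4 + g))*g) - 5 = (g² + 1*g) - 5 = (g² + g) - 5 = (g + g²) - 5 = -5 + g + g²)
v(K, f) = 1/(-5 + f + K*f + K²*f²) (v(K, f) = 1/((-5 + f*K + (f*K)²) + f) = 1/((-5 + K*f + (K*f)²) + f) = 1/((-5 + K*f + K²*f²) + f) = 1/(-5 + f + K*f + K²*f²))
v(13, 7)*151 - 42 = 151/(-5 + 7 + 13*7 + 13²*7²) - 42 = 151/(-5 + 7 + 91 + 169*49) - 42 = 151/(-5 + 7 + 91 + 8281) - 42 = 151/8374 - 42 = -351557/8374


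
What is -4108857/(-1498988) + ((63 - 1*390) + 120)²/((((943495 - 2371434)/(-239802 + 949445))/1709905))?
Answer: -77938268381599501783257/2140463425732 ≈ -3.6412e+10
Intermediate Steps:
-4108857/(-1498988) + ((63 - 1*390) + 120)²/((((943495 - 2371434)/(-239802 + 949445))/1709905)) = -4108857*(-1/1498988) + ((63 - 390) + 120)²/((-1427939/709643*(1/1709905))) = 4108857/1498988 + (-327 + 120)²/((-1427939*1/709643*(1/1709905))) = 4108857/1498988 + (-207)²/((-1427939/709643*1/1709905)) = 4108857/1498988 + 42849/(-1427939/1213422113915) = 4108857/1498988 + 42849*(-1213422113915/1427939) = 4108857/1498988 - 51993924159143835/1427939 = -77938268381599501783257/2140463425732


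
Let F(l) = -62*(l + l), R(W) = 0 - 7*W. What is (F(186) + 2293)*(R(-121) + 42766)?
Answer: -905885623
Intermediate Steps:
R(W) = -7*W
F(l) = -124*l
(F(186) + 2293)*(R(-121) + 42766) = (-124*186 + 2293)*(-7*(-121) + 42766) = (-23064 + 2293)*(847 + 42766) = -20771*43613 = -905885623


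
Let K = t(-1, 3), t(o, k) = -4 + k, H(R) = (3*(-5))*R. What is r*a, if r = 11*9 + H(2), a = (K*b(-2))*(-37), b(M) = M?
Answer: -5106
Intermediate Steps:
H(R) = -15*R
K = -1 (K = -4 + 3 = -1)
a = -74 (a = -1*(-2)*(-37) = 2*(-37) = -74)
r = 69 (r = 11*9 - 15*2 = 99 - 30 = 69)
r*a = 69*(-74) = -5106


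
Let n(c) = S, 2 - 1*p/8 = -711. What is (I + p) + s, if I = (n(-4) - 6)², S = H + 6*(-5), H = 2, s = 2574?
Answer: 9434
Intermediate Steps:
S = -28 (S = 2 + 6*(-5) = 2 - 30 = -28)
p = 5704 (p = 16 - 8*(-711) = 16 + 5688 = 5704)
n(c) = -28
I = 1156 (I = (-28 - 6)² = (-34)² = 1156)
(I + p) + s = (1156 + 5704) + 2574 = 6860 + 2574 = 9434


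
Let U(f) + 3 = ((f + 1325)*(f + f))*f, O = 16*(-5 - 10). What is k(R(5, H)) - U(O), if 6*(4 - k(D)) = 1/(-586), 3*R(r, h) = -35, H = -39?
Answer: -439471847387/3516 ≈ -1.2499e+8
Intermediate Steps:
R(r, h) = -35/3 (R(r, h) = (⅓)*(-35) = -35/3)
k(D) = 14065/3516 (k(D) = 4 - ⅙/(-586) = 4 - ⅙*(-1/586) = 4 + 1/3516 = 14065/3516)
O = -240 (O = 16*(-15) = -240)
U(f) = -3 + 2*f²*(1325 + f) (U(f) = -3 + ((f + 1325)*(f + f))*f = -3 + ((1325 + f)*(2*f))*f = -3 + (2*f*(1325 + f))*f = -3 + 2*f²*(1325 + f))
k(R(5, H)) - U(O) = 14065/3516 - (-3 + 2*(-240)³ + 2650*(-240)²) = 14065/3516 - (-3 + 2*(-13824000) + 2650*57600) = 14065/3516 - (-3 - 27648000 + 152640000) = 14065/3516 - 1*124991997 = 14065/3516 - 124991997 = -439471847387/3516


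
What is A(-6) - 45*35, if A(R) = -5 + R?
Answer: -1586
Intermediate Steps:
A(-6) - 45*35 = (-5 - 6) - 45*35 = -11 - 1575 = -1586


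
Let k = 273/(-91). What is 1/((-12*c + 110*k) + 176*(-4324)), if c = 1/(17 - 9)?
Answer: -2/1522711 ≈ -1.3134e-6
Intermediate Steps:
c = 1/8 ≈ 0.12500
k = -3 (k = 273*(-1/91) = -3)
1/((-12*c + 110*k) + 176*(-4324)) = 1/((-12*1/8 + 110*(-3)) + 176*(-4324)) = 1/((-3/2 - 330) - 761024) = 1/(-663/2 - 761024) = 1/(-1522711/2) = -2/1522711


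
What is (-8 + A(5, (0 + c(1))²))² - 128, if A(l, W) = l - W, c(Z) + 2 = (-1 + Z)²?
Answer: -79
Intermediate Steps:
c(Z) = -2 + (-1 + Z)²
(-8 + A(5, (0 + c(1))²))² - 128 = (-8 + (5 - (0 + (-2 + (-1 + 1)²))²))² - 128 = (-8 + (5 - (0 + (-2 + 0²))²))² - 128 = (-8 + (5 - (0 + (-2 + 0))²))² - 128 = (-8 + (5 - (0 - 2)²))² - 128 = (-8 + (5 - 1*(-2)²))² - 128 = (-8 + (5 - 1*4))² - 128 = (-8 + (5 - 4))² - 128 = (-8 + 1)² - 128 = (-7)² - 128 = 49 - 128 = -79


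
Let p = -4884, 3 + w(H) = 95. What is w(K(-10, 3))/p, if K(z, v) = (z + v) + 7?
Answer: -23/1221 ≈ -0.018837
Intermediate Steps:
K(z, v) = 7 + v + z (K(z, v) = (v + z) + 7 = 7 + v + z)
w(H) = 92 (w(H) = -3 + 95 = 92)
w(K(-10, 3))/p = 92/(-4884) = 92*(-1/4884) = -23/1221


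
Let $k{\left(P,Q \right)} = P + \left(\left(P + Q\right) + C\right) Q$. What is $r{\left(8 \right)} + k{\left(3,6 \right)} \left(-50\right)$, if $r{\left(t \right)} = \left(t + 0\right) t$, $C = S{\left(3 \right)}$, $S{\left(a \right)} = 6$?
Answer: $-4586$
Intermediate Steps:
$C = 6$
$k{\left(P,Q \right)} = P + Q \left(6 + P + Q\right)$ ($k{\left(P,Q \right)} = P + \left(\left(P + Q\right) + 6\right) Q = P + \left(6 + P + Q\right) Q = P + Q \left(6 + P + Q\right)$)
$r{\left(t \right)} = t^{2}$ ($r{\left(t \right)} = t t = t^{2}$)
$r{\left(8 \right)} + k{\left(3,6 \right)} \left(-50\right) = 8^{2} + \left(3 + 6^{2} + 6 \cdot 6 + 3 \cdot 6\right) \left(-50\right) = 64 + \left(3 + 36 + 36 + 18\right) \left(-50\right) = 64 + 93 \left(-50\right) = 64 - 4650 = -4586$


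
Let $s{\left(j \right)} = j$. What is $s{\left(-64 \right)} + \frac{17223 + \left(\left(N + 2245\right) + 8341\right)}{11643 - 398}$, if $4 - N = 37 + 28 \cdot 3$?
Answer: $- \frac{691988}{11245} \approx -61.537$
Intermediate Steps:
$N = -117$ ($N = 4 - \left(37 + 28 \cdot 3\right) = 4 - \left(37 + 84\right) = 4 - 121 = -117$)
$s{\left(-64 \right)} + \frac{17223 + \left(\left(N + 2245\right) + 8341\right)}{11643 - 398} = -64 + \frac{17223 + \left(\left(-117 + 2245\right) + 8341\right)}{11643 - 398} = -64 + \frac{17223 + \left(2128 + 8341\right)}{11245} = -64 + \left(17223 + 10469\right) \frac{1}{11245} = -64 + 27692 \cdot \frac{1}{11245} = -64 + \frac{27692}{11245} = - \frac{691988}{11245}$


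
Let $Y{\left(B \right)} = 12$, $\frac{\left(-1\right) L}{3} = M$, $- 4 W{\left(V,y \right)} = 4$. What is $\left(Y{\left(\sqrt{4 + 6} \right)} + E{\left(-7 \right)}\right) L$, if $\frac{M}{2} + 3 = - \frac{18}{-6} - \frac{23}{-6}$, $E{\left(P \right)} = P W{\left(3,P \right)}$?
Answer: $-437$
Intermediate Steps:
$W{\left(V,y \right)} = -1$ ($W{\left(V,y \right)} = \left(- \frac{1}{4}\right) 4 = -1$)
$E{\left(P \right)} = - P$ ($E{\left(P \right)} = P \left(-1\right) = - P$)
$M = \frac{23}{3}$ ($M = -6 + 2 \left(- \frac{18}{-6} - \frac{23}{-6}\right) = -6 + 2 \left(\left(-18\right) \left(- \frac{1}{6}\right) - - \frac{23}{6}\right) = -6 + 2 \left(3 + \frac{23}{6}\right) = -6 + 2 \cdot \frac{41}{6} = -6 + \frac{41}{3} = \frac{23}{3} \approx 7.6667$)
$L = -23$ ($L = \left(-3\right) \frac{23}{3} = -23$)
$\left(Y{\left(\sqrt{4 + 6} \right)} + E{\left(-7 \right)}\right) L = \left(12 - -7\right) \left(-23\right) = \left(12 + 7\right) \left(-23\right) = 19 \left(-23\right) = -437$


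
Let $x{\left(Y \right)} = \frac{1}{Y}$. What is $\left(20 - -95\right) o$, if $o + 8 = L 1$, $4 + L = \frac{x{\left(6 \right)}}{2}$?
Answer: $- \frac{16445}{12} \approx -1370.4$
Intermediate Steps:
$L = - \frac{47}{12}$ ($L = -4 + \frac{1}{6 \cdot 2} = -4 + \frac{1}{6} \cdot \frac{1}{2} = -4 + \frac{1}{12} = - \frac{47}{12} \approx -3.9167$)
$o = - \frac{143}{12}$ ($o = -8 - \frac{47}{12} = - \frac{143}{12} \approx -11.917$)
$\left(20 - -95\right) o = \left(20 - -95\right) \left(- \frac{143}{12}\right) = \left(20 + 95\right) \left(- \frac{143}{12}\right) = 115 \left(- \frac{143}{12}\right) = - \frac{16445}{12}$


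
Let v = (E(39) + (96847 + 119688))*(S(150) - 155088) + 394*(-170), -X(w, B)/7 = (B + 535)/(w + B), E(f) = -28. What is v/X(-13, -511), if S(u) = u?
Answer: -2197212469763/21 ≈ -1.0463e+11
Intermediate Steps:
X(w, B) = -7*(535 + B)/(B + w) (X(w, B) = -7*(B + 535)/(w + B) = -7*(535 + B)/(B + w))
v = -33545228546 (v = (-28 + (96847 + 119688))*(150 - 155088) + 394*(-170) = (-28 + 216535)*(-154938) - 66980 = 216507*(-154938) - 66980 = -33545161566 - 66980 = -33545228546)
v/X(-13, -511) = -33545228546*(-511 - 13)/(7*(-535 - 1*(-511))) = -33545228546*(-524/(7*(-535 + 511))) = -33545228546/(7*(-1/524)*(-24)) = -33545228546/42/131 = -33545228546*131/42 = -2197212469763/21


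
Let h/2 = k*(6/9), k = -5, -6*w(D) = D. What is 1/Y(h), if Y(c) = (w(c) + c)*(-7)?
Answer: 9/350 ≈ 0.025714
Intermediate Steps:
w(D) = -D/6
h = -20/3 (h = 2*(-30/9) = 2*(-5*2/3) = 2*(-10/3) = -20/3 ≈ -6.6667)
Y(c) = -35*c/6 (Y(c) = (-c/6 + c)*(-7) = (5*c/6)*(-7) = -35*c/6)
1/Y(h) = 1/(-35/6*(-20/3)) = 1/(350/9) = 9/350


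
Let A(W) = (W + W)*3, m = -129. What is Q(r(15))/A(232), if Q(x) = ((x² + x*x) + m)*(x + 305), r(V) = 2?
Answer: -37147/1392 ≈ -26.686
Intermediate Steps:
Q(x) = (-129 + 2*x²)*(305 + x) (Q(x) = ((x² + x*x) - 129)*(x + 305) = ((x² + x²) - 129)*(305 + x) = (2*x² - 129)*(305 + x) = (-129 + 2*x²)*(305 + x))
A(W) = 6*W (A(W) = (2*W)*3 = 6*W)
Q(r(15))/A(232) = (-39345 - 129*2 + 2*2³ + 610*2²)/((6*232)) = (-39345 - 258 + 2*8 + 610*4)/1392 = (-39345 - 258 + 16 + 2440)*(1/1392) = -37147*1/1392 = -37147/1392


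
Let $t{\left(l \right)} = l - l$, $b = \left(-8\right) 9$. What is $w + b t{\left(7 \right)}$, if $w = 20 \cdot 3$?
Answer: $60$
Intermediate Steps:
$b = -72$
$t{\left(l \right)} = 0$
$w = 60$
$w + b t{\left(7 \right)} = 60 - 0 = 60 + 0 = 60$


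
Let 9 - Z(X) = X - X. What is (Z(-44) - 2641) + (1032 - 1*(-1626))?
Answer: 26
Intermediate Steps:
Z(X) = 9 (Z(X) = 9 - (X - X) = 9 - 1*0 = 9 + 0 = 9)
(Z(-44) - 2641) + (1032 - 1*(-1626)) = (9 - 2641) + (1032 - 1*(-1626)) = -2632 + (1032 + 1626) = -2632 + 2658 = 26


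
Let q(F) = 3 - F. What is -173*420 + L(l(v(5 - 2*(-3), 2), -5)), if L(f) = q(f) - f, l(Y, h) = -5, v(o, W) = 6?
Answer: -72647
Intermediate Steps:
L(f) = 3 - 2*f (L(f) = (3 - f) - f = 3 - 2*f)
-173*420 + L(l(v(5 - 2*(-3), 2), -5)) = -173*420 + (3 - 2*(-5)) = -72660 + (3 + 10) = -72660 + 13 = -72647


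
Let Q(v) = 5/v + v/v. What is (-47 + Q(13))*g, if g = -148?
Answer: 87764/13 ≈ 6751.1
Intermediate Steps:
Q(v) = 1 + 5/v (Q(v) = 5/v + 1 = 1 + 5/v)
(-47 + Q(13))*g = (-47 + (5 + 13)/13)*(-148) = (-47 + (1/13)*18)*(-148) = (-47 + 18/13)*(-148) = -593/13*(-148) = 87764/13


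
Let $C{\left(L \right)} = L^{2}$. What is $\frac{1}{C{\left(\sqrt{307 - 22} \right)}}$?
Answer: $\frac{1}{285} \approx 0.0035088$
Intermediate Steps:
$\frac{1}{C{\left(\sqrt{307 - 22} \right)}} = \frac{1}{\left(\sqrt{307 - 22}\right)^{2}} = \frac{1}{\left(\sqrt{285}\right)^{2}} = \frac{1}{285}$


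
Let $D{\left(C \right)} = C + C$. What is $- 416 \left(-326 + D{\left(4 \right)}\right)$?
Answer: $132288$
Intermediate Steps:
$D{\left(C \right)} = 2 C$
$- 416 \left(-326 + D{\left(4 \right)}\right) = - 416 \left(-326 + 2 \cdot 4\right) = - 416 \left(-326 + 8\right) = \left(-416\right) \left(-318\right) = 132288$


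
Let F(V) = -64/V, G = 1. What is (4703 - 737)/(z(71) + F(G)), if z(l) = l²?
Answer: 1322/1659 ≈ 0.79687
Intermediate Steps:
(4703 - 737)/(z(71) + F(G)) = (4703 - 737)/(71² - 64/1) = 3966/(5041 - 64*1) = 3966/(5041 - 64) = 3966/4977 = 3966*(1/4977) = 1322/1659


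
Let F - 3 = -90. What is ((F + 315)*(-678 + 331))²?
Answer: 6259341456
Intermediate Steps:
F = -87 (F = 3 - 90 = -87)
((F + 315)*(-678 + 331))² = ((-87 + 315)*(-678 + 331))² = (228*(-347))² = (-79116)² = 6259341456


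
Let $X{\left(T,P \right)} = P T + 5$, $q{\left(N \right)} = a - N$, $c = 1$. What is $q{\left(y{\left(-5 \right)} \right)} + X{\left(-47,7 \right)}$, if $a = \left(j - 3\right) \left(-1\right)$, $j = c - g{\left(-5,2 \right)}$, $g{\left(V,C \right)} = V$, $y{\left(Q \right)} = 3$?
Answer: $-330$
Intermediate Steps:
$j = 6$ ($j = 1 - -5 = 1 + 5 = 6$)
$a = -3$ ($a = \left(6 - 3\right) \left(-1\right) = 3 \left(-1\right) = -3$)
$q{\left(N \right)} = -3 - N$
$X{\left(T,P \right)} = 5 + P T$
$q{\left(y{\left(-5 \right)} \right)} + X{\left(-47,7 \right)} = \left(-3 - 3\right) + \left(5 + 7 \left(-47\right)\right) = \left(-3 - 3\right) + \left(5 - 329\right) = -6 - 324 = -330$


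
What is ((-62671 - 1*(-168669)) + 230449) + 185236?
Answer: 521683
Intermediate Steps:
((-62671 - 1*(-168669)) + 230449) + 185236 = ((-62671 + 168669) + 230449) + 185236 = (105998 + 230449) + 185236 = 336447 + 185236 = 521683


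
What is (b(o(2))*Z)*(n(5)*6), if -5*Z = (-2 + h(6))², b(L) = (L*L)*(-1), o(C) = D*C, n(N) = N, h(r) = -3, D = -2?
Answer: 2400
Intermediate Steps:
o(C) = -2*C
b(L) = -L² (b(L) = L²*(-1) = -L²)
Z = -5 (Z = -(-2 - 3)²/5 = -⅕*(-5)² = -⅕*25 = -5)
(b(o(2))*Z)*(n(5)*6) = (-(-2*2)²*(-5))*(5*6) = (-1*(-4)²*(-5))*30 = (-1*16*(-5))*30 = -16*(-5)*30 = 80*30 = 2400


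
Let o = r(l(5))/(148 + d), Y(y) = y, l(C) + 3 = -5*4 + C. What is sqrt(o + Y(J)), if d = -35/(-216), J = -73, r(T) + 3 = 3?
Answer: I*sqrt(73) ≈ 8.544*I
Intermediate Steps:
l(C) = -23 + C (l(C) = -3 + (-5*4 + C) = -3 + (-20 + C) = -23 + C)
r(T) = 0 (r(T) = -3 + 3 = 0)
d = 35/216 (d = -35*(-1/216) = 35/216 ≈ 0.16204)
o = 0 (o = 0/(148 + 35/216) = 0/(32003/216) = (216/32003)*0 = 0)
sqrt(o + Y(J)) = sqrt(0 - 73) = sqrt(-73) = I*sqrt(73)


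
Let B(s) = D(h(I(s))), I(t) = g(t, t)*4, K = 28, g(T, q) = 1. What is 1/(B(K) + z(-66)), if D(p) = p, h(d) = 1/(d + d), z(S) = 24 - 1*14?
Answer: 8/81 ≈ 0.098765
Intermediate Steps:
z(S) = 10 (z(S) = 24 - 14 = 10)
I(t) = 4 (I(t) = 1*4 = 4)
h(d) = 1/(2*d)
B(s) = ⅛ (B(s) = (½)/4 = (½)*(¼) = ⅛)
1/(B(K) + z(-66)) = 1/(⅛ + 10) = 1/(81/8) = 8/81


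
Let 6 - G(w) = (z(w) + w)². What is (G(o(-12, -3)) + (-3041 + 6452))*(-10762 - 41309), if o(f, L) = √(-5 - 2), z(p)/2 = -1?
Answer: -178082820 - 208284*I*√7 ≈ -1.7808e+8 - 5.5107e+5*I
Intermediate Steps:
z(p) = -2 (z(p) = 2*(-1) = -2)
o(f, L) = I*√7 (o(f, L) = √(-7) = I*√7)
G(w) = 6 - (-2 + w)²
(G(o(-12, -3)) + (-3041 + 6452))*(-10762 - 41309) = ((6 - (-2 + I*√7)²) + (-3041 + 6452))*(-10762 - 41309) = ((6 - (-2 + I*√7)²) + 3411)*(-52071) = (3417 - (-2 + I*√7)²)*(-52071) = -177926607 + 52071*(-2 + I*√7)²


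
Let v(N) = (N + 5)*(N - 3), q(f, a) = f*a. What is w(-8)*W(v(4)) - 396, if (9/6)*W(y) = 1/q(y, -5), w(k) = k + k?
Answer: -53428/135 ≈ -395.76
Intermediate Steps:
q(f, a) = a*f
v(N) = (-3 + N)*(5 + N) (v(N) = (5 + N)*(-3 + N) = (-3 + N)*(5 + N))
w(k) = 2*k
W(y) = -2/(15*y) (W(y) = 2/(3*((-5*y))) = 2*(-1/(5*y))/3 = -2/(15*y))
w(-8)*W(v(4)) - 396 = (2*(-8))*(-2/(15*(-15 + 4² + 2*4))) - 396 = -(-32)/(15*(-15 + 16 + 8)) - 396 = -(-32)/(15*9) - 396 = -16*(-2/135) - 396 = 32/135 - 396 = -53428/135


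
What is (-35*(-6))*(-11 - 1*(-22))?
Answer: 2310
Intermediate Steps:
(-35*(-6))*(-11 - 1*(-22)) = 210*(-11 + 22) = 210*11 = 2310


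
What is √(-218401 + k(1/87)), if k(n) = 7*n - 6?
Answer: I*√1653121974/87 ≈ 467.34*I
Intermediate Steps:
k(n) = -6 + 7*n
√(-218401 + k(1/87)) = √(-218401 + (-6 + 7/87)) = √(-218401 - 515/87) = √(-19001402/87) = I*√1653121974/87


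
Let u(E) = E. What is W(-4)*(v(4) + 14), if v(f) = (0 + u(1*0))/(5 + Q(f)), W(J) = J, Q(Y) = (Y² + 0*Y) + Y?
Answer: -56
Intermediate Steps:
Q(Y) = Y + Y² (Q(Y) = (Y² + 0) + Y = Y² + Y = Y + Y²)
v(f) = 0 (v(f) = (0 + 1*0)/(5 + f*(1 + f)) = (0 + 0)/(5 + f*(1 + f)) = 0/(5 + f*(1 + f)) = 0)
W(-4)*(v(4) + 14) = -4*(0 + 14) = -4*14 = -56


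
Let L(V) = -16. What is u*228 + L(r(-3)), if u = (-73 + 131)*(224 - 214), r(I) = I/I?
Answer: 132224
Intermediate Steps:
r(I) = 1
u = 580 (u = 58*10 = 580)
u*228 + L(r(-3)) = 580*228 - 16 = 132240 - 16 = 132224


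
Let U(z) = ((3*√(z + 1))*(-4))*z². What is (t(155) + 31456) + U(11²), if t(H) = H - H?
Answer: 31456 - 175692*√122 ≈ -1.9091e+6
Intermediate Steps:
t(H) = 0
U(z) = -12*z²*√(1 + z) (U(z) = ((3*√(1 + z))*(-4))*z² = (-12*√(1 + z))*z² = -12*z²*√(1 + z))
(t(155) + 31456) + U(11²) = (0 + 31456) - 12*(11²)²*√(1 + 11²) = 31456 - 12*121²*√(1 + 121) = 31456 - 12*14641*√122 = 31456 - 175692*√122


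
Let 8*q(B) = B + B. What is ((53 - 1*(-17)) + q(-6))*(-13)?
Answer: -1781/2 ≈ -890.50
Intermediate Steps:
q(B) = B/4 (q(B) = (B + B)/8 = (2*B)/8 = B/4)
((53 - 1*(-17)) + q(-6))*(-13) = ((53 - 1*(-17)) + (¼)*(-6))*(-13) = ((53 + 17) - 3/2)*(-13) = (70 - 3/2)*(-13) = (137/2)*(-13) = -1781/2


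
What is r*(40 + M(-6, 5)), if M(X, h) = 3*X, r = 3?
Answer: 66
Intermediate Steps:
r*(40 + M(-6, 5)) = 3*(40 + 3*(-6)) = 3*(40 - 18) = 3*22 = 66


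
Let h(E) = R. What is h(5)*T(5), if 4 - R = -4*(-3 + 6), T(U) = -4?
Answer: -64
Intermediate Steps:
R = 16 (R = 4 - (-4)*(-3 + 6) = 4 - (-4)*3 = 4 - 1*(-12) = 4 + 12 = 16)
h(E) = 16
h(5)*T(5) = 16*(-4) = -64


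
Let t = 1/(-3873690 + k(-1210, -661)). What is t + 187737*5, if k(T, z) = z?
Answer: 3636795168434/3874351 ≈ 9.3869e+5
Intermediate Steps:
t = -1/3874351 (t = 1/(-3873690 - 661) = 1/(-3874351) = -1/3874351 ≈ -2.5811e-7)
t + 187737*5 = -1/3874351 + 187737*5 = -1/3874351 + 938685 = 3636795168434/3874351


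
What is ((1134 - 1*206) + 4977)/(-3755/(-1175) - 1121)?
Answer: -1387675/262684 ≈ -5.2827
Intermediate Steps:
((1134 - 1*206) + 4977)/(-3755/(-1175) - 1121) = ((1134 - 206) + 4977)/(-3755*(-1/1175) - 1121) = (928 + 4977)/(751/235 - 1121) = 5905/(-262684/235) = 5905*(-235/262684) = -1387675/262684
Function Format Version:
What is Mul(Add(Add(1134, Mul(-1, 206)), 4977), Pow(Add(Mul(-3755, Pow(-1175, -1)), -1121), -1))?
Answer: Rational(-1387675, 262684) ≈ -5.2827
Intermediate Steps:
Mul(Add(Add(1134, Mul(-1, 206)), 4977), Pow(Add(Mul(-3755, Pow(-1175, -1)), -1121), -1)) = Mul(Add(Add(1134, -206), 4977), Pow(Add(Mul(-3755, Rational(-1, 1175)), -1121), -1)) = Mul(Add(928, 4977), Pow(Add(Rational(751, 235), -1121), -1)) = Mul(5905, Pow(Rational(-262684, 235), -1)) = Mul(5905, Rational(-235, 262684)) = Rational(-1387675, 262684)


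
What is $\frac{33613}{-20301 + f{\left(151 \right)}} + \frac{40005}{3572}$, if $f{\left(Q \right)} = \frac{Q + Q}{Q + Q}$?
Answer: $\frac{86504483}{9063950} \approx 9.5438$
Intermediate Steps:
$f{\left(Q \right)} = 1$ ($f{\left(Q \right)} = \frac{2 Q}{2 Q} = 2 Q \frac{1}{2 Q} = 1$)
$\frac{33613}{-20301 + f{\left(151 \right)}} + \frac{40005}{3572} = \frac{33613}{-20301 + 1} + \frac{40005}{3572} = \frac{33613}{-20300} + 40005 \cdot \frac{1}{3572} = 33613 \left(- \frac{1}{20300}\right) + \frac{40005}{3572} = - \frac{33613}{20300} + \frac{40005}{3572} = \frac{86504483}{9063950}$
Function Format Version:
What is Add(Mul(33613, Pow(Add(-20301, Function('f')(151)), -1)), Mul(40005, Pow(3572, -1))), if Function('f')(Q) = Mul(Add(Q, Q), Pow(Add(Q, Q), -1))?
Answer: Rational(86504483, 9063950) ≈ 9.5438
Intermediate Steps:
Function('f')(Q) = 1 (Function('f')(Q) = Mul(Mul(2, Q), Pow(Mul(2, Q), -1)) = Mul(Mul(2, Q), Mul(Rational(1, 2), Pow(Q, -1))) = 1)
Add(Mul(33613, Pow(Add(-20301, Function('f')(151)), -1)), Mul(40005, Pow(3572, -1))) = Add(Mul(33613, Pow(Add(-20301, 1), -1)), Mul(40005, Pow(3572, -1))) = Add(Mul(33613, Pow(-20300, -1)), Mul(40005, Rational(1, 3572))) = Add(Mul(33613, Rational(-1, 20300)), Rational(40005, 3572)) = Add(Rational(-33613, 20300), Rational(40005, 3572)) = Rational(86504483, 9063950)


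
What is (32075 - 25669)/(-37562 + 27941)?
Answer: -6406/9621 ≈ -0.66584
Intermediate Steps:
(32075 - 25669)/(-37562 + 27941) = 6406/(-9621) = 6406*(-1/9621) = -6406/9621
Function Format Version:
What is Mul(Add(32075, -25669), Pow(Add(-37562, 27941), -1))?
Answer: Rational(-6406, 9621) ≈ -0.66584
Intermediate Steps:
Mul(Add(32075, -25669), Pow(Add(-37562, 27941), -1)) = Mul(6406, Pow(-9621, -1)) = Mul(6406, Rational(-1, 9621)) = Rational(-6406, 9621)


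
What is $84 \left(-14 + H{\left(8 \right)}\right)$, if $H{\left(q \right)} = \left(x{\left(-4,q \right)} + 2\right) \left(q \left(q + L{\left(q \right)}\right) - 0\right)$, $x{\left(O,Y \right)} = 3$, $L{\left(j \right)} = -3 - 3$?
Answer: $5544$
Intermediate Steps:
$L{\left(j \right)} = -6$ ($L{\left(j \right)} = -3 - 3 = -6$)
$H{\left(q \right)} = 5 q \left(-6 + q\right)$ ($H{\left(q \right)} = \left(3 + 2\right) \left(q \left(q - 6\right) - 0\right) = 5 \left(q \left(-6 + q\right) + 0\right) = 5 q \left(-6 + q\right)$)
$84 \left(-14 + H{\left(8 \right)}\right) = 84 \left(-14 + 5 \cdot 8 \left(-6 + 8\right)\right) = 84 \left(-14 + 5 \cdot 8 \cdot 2\right) = 84 \left(-14 + 80\right) = 84 \cdot 66 = 5544$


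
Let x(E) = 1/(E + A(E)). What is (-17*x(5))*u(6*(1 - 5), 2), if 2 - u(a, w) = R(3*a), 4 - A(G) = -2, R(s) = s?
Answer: -1258/11 ≈ -114.36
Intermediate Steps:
A(G) = 6 (A(G) = 4 - 1*(-2) = 4 + 2 = 6)
u(a, w) = 2 - 3*a
x(E) = 1/(6 + E) (x(E) = 1/(E + 6) = 1/(6 + E))
(-17*x(5))*u(6*(1 - 5), 2) = (-17/(6 + 5))*(2 - 18*(1 - 5)) = (-17/11)*(2 - 18*(-4)) = (-17*1/11)*(2 - 3*(-24)) = -17*(2 + 72)/11 = -17/11*74 = -1258/11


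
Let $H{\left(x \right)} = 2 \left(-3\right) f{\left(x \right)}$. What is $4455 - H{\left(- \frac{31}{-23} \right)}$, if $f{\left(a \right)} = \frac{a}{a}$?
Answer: $4461$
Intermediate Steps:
$f{\left(a \right)} = 1$
$H{\left(x \right)} = -6$ ($H{\left(x \right)} = 2 \left(-3\right) 1 = \left(-6\right) 1 = -6$)
$4455 - H{\left(- \frac{31}{-23} \right)} = 4455 - -6 = 4455 + 6 = 4461$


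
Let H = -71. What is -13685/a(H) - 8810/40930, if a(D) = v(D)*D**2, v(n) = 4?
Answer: -73777189/82531252 ≈ -0.89393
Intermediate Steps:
a(D) = 4*D**2
-13685/a(H) - 8810/40930 = -13685/(4*(-71)**2) - 8810/40930 = -13685/(4*5041) - 8810*1/40930 = -13685/20164 - 881/4093 = -73777189/82531252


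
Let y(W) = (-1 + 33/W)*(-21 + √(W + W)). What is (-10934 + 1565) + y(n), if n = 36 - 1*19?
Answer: -159609/17 + 16*√34/17 ≈ -9383.3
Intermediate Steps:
n = 17 (n = 36 - 19 = 17)
y(W) = (-1 + 33/W)*(-21 + √2*√W) (y(W) = (-1 + 33/W)*(-21 + √(2*W)) = (-1 + 33/W)*(-21 + √2*√W))
(-10934 + 1565) + y(n) = (-10934 + 1565) + (21 - 693/17 - √2*√17 + 33*√2/√17) = -9369 + (21 - 693*1/17 - √34 + 33*√2*(√17/17)) = -9369 + (21 - 693/17 - √34 + 33*√34/17) = -9369 + (-336/17 + 16*√34/17) = -159609/17 + 16*√34/17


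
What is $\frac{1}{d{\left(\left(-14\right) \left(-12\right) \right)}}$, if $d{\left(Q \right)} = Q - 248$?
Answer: $- \frac{1}{80} \approx -0.0125$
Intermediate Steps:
$d{\left(Q \right)} = -248 + Q$
$\frac{1}{d{\left(\left(-14\right) \left(-12\right) \right)}} = \frac{1}{-248 - -168} = \frac{1}{-248 + 168} = \frac{1}{-80} = - \frac{1}{80}$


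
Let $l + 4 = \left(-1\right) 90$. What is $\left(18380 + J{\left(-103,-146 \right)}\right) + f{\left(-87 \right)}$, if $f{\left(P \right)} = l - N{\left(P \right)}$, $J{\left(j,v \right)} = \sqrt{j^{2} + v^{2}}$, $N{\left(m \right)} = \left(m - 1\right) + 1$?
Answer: $18373 + 5 \sqrt{1277} \approx 18552.0$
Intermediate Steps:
$l = -94$ ($l = -4 - 90 = -94$)
$N{\left(m \right)} = m$ ($N{\left(m \right)} = \left(-1 + m\right) + 1 = m$)
$f{\left(P \right)} = -94 - P$
$\left(18380 + J{\left(-103,-146 \right)}\right) + f{\left(-87 \right)} = \left(18380 + \sqrt{\left(-103\right)^{2} + \left(-146\right)^{2}}\right) - 7 = \left(18380 + \sqrt{10609 + 21316}\right) + \left(-94 + 87\right) = \left(18380 + \sqrt{31925}\right) - 7 = \left(18380 + 5 \sqrt{1277}\right) - 7 = 18373 + 5 \sqrt{1277}$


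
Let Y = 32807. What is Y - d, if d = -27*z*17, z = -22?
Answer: 22709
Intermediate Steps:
d = 10098 (d = -27*(-22)*17 = 594*17 = 10098)
Y - d = 32807 - 1*10098 = 32807 - 10098 = 22709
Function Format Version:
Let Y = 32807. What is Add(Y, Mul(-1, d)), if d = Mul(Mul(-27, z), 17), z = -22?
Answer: 22709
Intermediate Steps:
d = 10098 (d = Mul(Mul(-27, -22), 17) = Mul(594, 17) = 10098)
Add(Y, Mul(-1, d)) = Add(32807, Mul(-1, 10098)) = Add(32807, -10098) = 22709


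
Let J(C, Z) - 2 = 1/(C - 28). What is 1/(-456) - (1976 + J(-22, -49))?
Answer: -22548997/11400 ≈ -1978.0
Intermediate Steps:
J(C, Z) = 2 + 1/(-28 + C) (J(C, Z) = 2 + 1/(C - 28) = 2 + 1/(-28 + C))
1/(-456) - (1976 + J(-22, -49)) = 1/(-456) - (1976 + (-55 + 2*(-22))/(-28 - 22)) = -1/456 - (1976 + (-55 - 44)/(-50)) = -1/456 - (1976 - 1/50*(-99)) = -1/456 - (1976 + 99/50) = -1/456 - 1*98899/50 = -1/456 - 98899/50 = -22548997/11400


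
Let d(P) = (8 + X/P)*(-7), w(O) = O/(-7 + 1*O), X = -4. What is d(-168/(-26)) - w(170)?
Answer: -25775/489 ≈ -52.710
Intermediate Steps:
w(O) = O/(-7 + O)
d(P) = -56 + 28/P (d(P) = (8 - 4/P)*(-7) = -56 + 28/P)
d(-168/(-26)) - w(170) = (-56 + 28/((-168/(-26)))) - 170/(-7 + 170) = (-56 + 28/((-168*(-1/26)))) - 170/163 = (-56 + 28/(84/13)) - 170/163 = (-56 + 28*(13/84)) - 1*170/163 = (-56 + 13/3) - 170/163 = -155/3 - 170/163 = -25775/489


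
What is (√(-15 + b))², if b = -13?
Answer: -28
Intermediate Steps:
(√(-15 + b))² = (√(-15 - 13))² = (√(-28))² = (2*I*√7)² = -28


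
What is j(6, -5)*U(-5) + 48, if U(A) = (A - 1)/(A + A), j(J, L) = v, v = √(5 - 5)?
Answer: 48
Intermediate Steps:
v = 0 (v = √0 = 0)
j(J, L) = 0
U(A) = (-1 + A)/(2*A) (U(A) = (-1 + A)/((2*A)) = (-1 + A)*(1/(2*A)) = (-1 + A)/(2*A))
j(6, -5)*U(-5) + 48 = 0*((½)*(-1 - 5)/(-5)) + 48 = 0*((½)*(-⅕)*(-6)) + 48 = 0*(⅗) + 48 = 0 + 48 = 48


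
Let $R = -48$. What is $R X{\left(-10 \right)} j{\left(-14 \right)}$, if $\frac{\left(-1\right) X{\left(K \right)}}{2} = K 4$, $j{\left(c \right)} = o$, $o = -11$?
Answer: $42240$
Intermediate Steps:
$j{\left(c \right)} = -11$
$X{\left(K \right)} = - 8 K$ ($X{\left(K \right)} = - 2 K 4 = - 2 \cdot 4 K = - 8 K$)
$R X{\left(-10 \right)} j{\left(-14 \right)} = - 48 \left(\left(-8\right) \left(-10\right)\right) \left(-11\right) = \left(-48\right) 80 \left(-11\right) = \left(-3840\right) \left(-11\right) = 42240$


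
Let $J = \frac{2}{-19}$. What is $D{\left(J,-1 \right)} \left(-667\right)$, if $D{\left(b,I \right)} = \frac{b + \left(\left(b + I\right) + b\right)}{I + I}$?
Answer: $- \frac{16675}{38} \approx -438.82$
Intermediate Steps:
$J = - \frac{2}{19}$ ($J = 2 \left(- \frac{1}{19}\right) = - \frac{2}{19} \approx -0.10526$)
$D{\left(b,I \right)} = \frac{I + 3 b}{2 I}$ ($D{\left(b,I \right)} = \frac{b + \left(\left(I + b\right) + b\right)}{2 I} = \left(b + \left(I + 2 b\right)\right) \frac{1}{2 I} = \left(I + 3 b\right) \frac{1}{2 I} = \frac{I + 3 b}{2 I}$)
$D{\left(J,-1 \right)} \left(-667\right) = \frac{-1 + 3 \left(- \frac{2}{19}\right)}{2 \left(-1\right)} \left(-667\right) = \frac{1}{2} \left(-1\right) \left(-1 - \frac{6}{19}\right) \left(-667\right) = \frac{1}{2} \left(-1\right) \left(- \frac{25}{19}\right) \left(-667\right) = \frac{25}{38} \left(-667\right) = - \frac{16675}{38}$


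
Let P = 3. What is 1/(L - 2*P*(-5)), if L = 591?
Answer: 1/621 ≈ 0.0016103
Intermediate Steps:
1/(L - 2*P*(-5)) = 1/(591 - 2*3*(-5)) = 1/(591 - 6*(-5)) = 1/(591 + 30) = 1/621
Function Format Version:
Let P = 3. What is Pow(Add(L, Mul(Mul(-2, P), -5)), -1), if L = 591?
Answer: Rational(1, 621) ≈ 0.0016103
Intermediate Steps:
Pow(Add(L, Mul(Mul(-2, P), -5)), -1) = Pow(Add(591, Mul(Mul(-2, 3), -5)), -1) = Pow(Add(591, Mul(-6, -5)), -1) = Pow(Add(591, 30), -1) = Pow(621, -1) = Rational(1, 621)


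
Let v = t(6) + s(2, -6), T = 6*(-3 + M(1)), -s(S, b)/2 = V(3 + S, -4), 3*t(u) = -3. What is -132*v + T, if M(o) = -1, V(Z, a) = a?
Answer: -948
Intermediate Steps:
t(u) = -1 (t(u) = (⅓)*(-3) = -1)
s(S, b) = 8 (s(S, b) = -2*(-4) = 8)
T = -24 (T = 6*(-3 - 1) = 6*(-4) = -24)
v = 7 (v = -1 + 8 = 7)
-132*v + T = -132*7 - 24 = -924 - 24 = -948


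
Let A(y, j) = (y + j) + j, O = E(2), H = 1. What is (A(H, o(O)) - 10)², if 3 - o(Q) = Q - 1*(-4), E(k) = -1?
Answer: 81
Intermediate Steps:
O = -1
o(Q) = -1 - Q (o(Q) = 3 - (Q - 1*(-4)) = 3 - (Q + 4) = 3 - (4 + Q) = 3 + (-4 - Q) = -1 - Q)
A(y, j) = y + 2*j (A(y, j) = (j + y) + j = y + 2*j)
(A(H, o(O)) - 10)² = ((1 + 2*(-1 - 1*(-1))) - 10)² = ((1 + 2*(-1 + 1)) - 10)² = ((1 + 2*0) - 10)² = ((1 + 0) - 10)² = (1 - 10)² = (-9)² = 81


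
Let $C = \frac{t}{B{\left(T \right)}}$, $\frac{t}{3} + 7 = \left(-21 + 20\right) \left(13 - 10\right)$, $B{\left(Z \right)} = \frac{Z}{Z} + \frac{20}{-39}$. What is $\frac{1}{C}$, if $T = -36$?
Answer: $- \frac{19}{1170} \approx -0.016239$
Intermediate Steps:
$B{\left(Z \right)} = \frac{19}{39}$ ($B{\left(Z \right)} = 1 + 20 \left(- \frac{1}{39}\right) = 1 - \frac{20}{39} = \frac{19}{39}$)
$t = -30$ ($t = -21 + 3 \left(-21 + 20\right) \left(13 - 10\right) = -21 + 3 \left(- (13 - 10)\right) = -21 + 3 \left(\left(-1\right) 3\right) = -21 + 3 \left(-3\right) = -21 - 9 = -30$)
$C = - \frac{1170}{19}$ ($C = - \frac{30}{\frac{19}{39}} = \left(-30\right) \frac{39}{19} = - \frac{1170}{19} \approx -61.579$)
$\frac{1}{C} = \frac{1}{- \frac{1170}{19}} = - \frac{19}{1170}$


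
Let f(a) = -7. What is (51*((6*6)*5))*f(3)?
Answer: -64260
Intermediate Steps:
(51*((6*6)*5))*f(3) = (51*((6*6)*5))*(-7) = (51*(36*5))*(-7) = (51*180)*(-7) = 9180*(-7) = -64260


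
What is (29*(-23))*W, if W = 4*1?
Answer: -2668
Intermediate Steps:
W = 4
(29*(-23))*W = (29*(-23))*4 = -667*4 = -2668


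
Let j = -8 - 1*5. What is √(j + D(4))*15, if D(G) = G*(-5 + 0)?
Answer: 15*I*√33 ≈ 86.168*I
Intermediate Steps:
j = -13 (j = -8 - 5 = -13)
D(G) = -5*G (D(G) = G*(-5) = -5*G)
√(j + D(4))*15 = √(-13 - 5*4)*15 = √(-13 - 20)*15 = √(-33)*15 = (I*√33)*15 = 15*I*√33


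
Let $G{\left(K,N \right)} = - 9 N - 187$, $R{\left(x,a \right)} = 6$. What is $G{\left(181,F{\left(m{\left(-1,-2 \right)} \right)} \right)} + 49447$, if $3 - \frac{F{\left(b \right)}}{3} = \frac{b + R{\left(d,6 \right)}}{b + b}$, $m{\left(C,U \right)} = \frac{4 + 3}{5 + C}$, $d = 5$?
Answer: $\frac{689343}{14} \approx 49239.0$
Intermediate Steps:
$m{\left(C,U \right)} = \frac{7}{5 + C}$
$F{\left(b \right)} = 9 - \frac{3 \left(6 + b\right)}{2 b}$ ($F{\left(b \right)} = 9 - 3 \frac{b + 6}{b + b} = 9 - 3 \frac{6 + b}{2 b} = 9 - \frac{3 \left(6 + b\right)}{2 b}$)
$G{\left(K,N \right)} = -187 - 9 N$
$G{\left(181,F{\left(m{\left(-1,-2 \right)} \right)} \right)} + 49447 = \left(-187 - 9 \left(\frac{15}{2} - \frac{9}{7 \frac{1}{5 - 1}}\right)\right) + 49447 = \left(-187 - 9 \left(\frac{15}{2} - \frac{9}{7 \cdot \frac{1}{4}}\right)\right) + 49447 = \left(-187 - 9 \left(\frac{15}{2} - \frac{9}{\frac{7}{4}}\right)\right) + 49447 = \left(-187 - 9 \left(\frac{15}{2} - \frac{36}{7}\right)\right) + 49447 = \left(-187 - \frac{297}{14}\right) + 49447 = - \frac{2915}{14} + 49447 = \frac{689343}{14}$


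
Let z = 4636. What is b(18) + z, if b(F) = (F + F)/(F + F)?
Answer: 4637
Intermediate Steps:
b(F) = 1 (b(F) = (2*F)/((2*F)) = (2*F)*(1/(2*F)) = 1)
b(18) + z = 1 + 4636 = 4637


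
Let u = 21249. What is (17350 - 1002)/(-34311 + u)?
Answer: -8174/6531 ≈ -1.2516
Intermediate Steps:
(17350 - 1002)/(-34311 + u) = (17350 - 1002)/(-34311 + 21249) = 16348/(-13062) = 16348*(-1/13062) = -8174/6531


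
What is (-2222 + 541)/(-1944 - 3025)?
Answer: 1681/4969 ≈ 0.33830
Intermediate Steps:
(-2222 + 541)/(-1944 - 3025) = -1681/(-4969) = -1681*(-1/4969) = 1681/4969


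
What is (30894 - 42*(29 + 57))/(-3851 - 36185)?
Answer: -13641/20018 ≈ -0.68144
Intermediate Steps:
(30894 - 42*(29 + 57))/(-3851 - 36185) = (30894 - 42*86)/(-40036) = (30894 - 3612)*(-1/40036) = 27282*(-1/40036) = -13641/20018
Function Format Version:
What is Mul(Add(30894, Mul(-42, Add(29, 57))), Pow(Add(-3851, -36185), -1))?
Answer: Rational(-13641, 20018) ≈ -0.68144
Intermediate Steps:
Mul(Add(30894, Mul(-42, Add(29, 57))), Pow(Add(-3851, -36185), -1)) = Mul(Add(30894, Mul(-42, 86)), Pow(-40036, -1)) = Mul(Add(30894, -3612), Rational(-1, 40036)) = Mul(27282, Rational(-1, 40036)) = Rational(-13641, 20018)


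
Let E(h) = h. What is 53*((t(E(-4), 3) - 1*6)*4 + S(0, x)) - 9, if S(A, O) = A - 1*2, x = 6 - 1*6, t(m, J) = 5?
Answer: -327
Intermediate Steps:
x = 0 (x = 6 - 6 = 0)
S(A, O) = -2 + A (S(A, O) = A - 2 = -2 + A)
53*((t(E(-4), 3) - 1*6)*4 + S(0, x)) - 9 = 53*((5 - 1*6)*4 + (-2 + 0)) - 9 = 53*((5 - 6)*4 - 2) - 9 = 53*(-1*4 - 2) - 9 = 53*(-4 - 2) - 9 = 53*(-6) - 9 = -318 - 9 = -327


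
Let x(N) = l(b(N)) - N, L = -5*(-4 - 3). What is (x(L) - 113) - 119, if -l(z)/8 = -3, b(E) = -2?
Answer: -243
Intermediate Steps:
l(z) = 24 (l(z) = -8*(-3) = 24)
L = 35 (L = -5*(-7) = 35)
x(N) = 24 - N
(x(L) - 113) - 119 = ((24 - 1*35) - 113) - 119 = ((24 - 35) - 113) - 119 = (-11 - 113) - 119 = -124 - 119 = -243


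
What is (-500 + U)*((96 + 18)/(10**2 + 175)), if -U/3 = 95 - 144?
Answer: -40242/275 ≈ -146.33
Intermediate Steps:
U = 147 (U = -3*(95 - 144) = -3*(-49) = 147)
(-500 + U)*((96 + 18)/(10**2 + 175)) = (-500 + 147)*((96 + 18)/(10**2 + 175)) = -40242/(100 + 175) = -40242/275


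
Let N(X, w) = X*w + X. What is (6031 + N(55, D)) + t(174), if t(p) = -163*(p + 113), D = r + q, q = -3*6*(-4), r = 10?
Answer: -36185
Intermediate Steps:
q = 72 (q = -18*(-4) = 72)
D = 82 (D = 10 + 72 = 82)
t(p) = -18419 - 163*p (t(p) = -163*(113 + p) = -18419 - 163*p)
N(X, w) = X + X*w
(6031 + N(55, D)) + t(174) = (6031 + 55*(1 + 82)) + (-18419 - 163*174) = (6031 + 55*83) + (-18419 - 28362) = (6031 + 4565) - 46781 = 10596 - 46781 = -36185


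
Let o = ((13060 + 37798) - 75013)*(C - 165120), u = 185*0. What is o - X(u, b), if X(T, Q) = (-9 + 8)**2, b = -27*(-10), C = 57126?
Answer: 2608595069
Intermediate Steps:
u = 0
b = 270
X(T, Q) = 1 (X(T, Q) = (-1)**2 = 1)
o = 2608595070 (o = ((13060 + 37798) - 75013)*(57126 - 165120) = (50858 - 75013)*(-107994) = -24155*(-107994) = 2608595070)
o - X(u, b) = 2608595070 - 1*1 = 2608595070 - 1 = 2608595069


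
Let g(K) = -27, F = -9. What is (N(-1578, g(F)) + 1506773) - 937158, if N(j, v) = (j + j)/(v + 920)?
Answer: 508663039/893 ≈ 5.6961e+5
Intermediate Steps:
N(j, v) = 2*j/(920 + v) (N(j, v) = (2*j)/(920 + v) = 2*j/(920 + v))
(N(-1578, g(F)) + 1506773) - 937158 = (2*(-1578)/(920 - 27) + 1506773) - 937158 = (2*(-1578)/893 + 1506773) - 937158 = (2*(-1578)*(1/893) + 1506773) - 937158 = (-3156/893 + 1506773) - 937158 = 1345545133/893 - 937158 = 508663039/893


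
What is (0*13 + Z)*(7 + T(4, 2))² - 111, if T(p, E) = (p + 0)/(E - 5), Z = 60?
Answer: 5447/3 ≈ 1815.7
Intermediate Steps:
T(p, E) = p/(-5 + E)
(0*13 + Z)*(7 + T(4, 2))² - 111 = (0*13 + 60)*(7 + 4/(-5 + 2))² - 111 = (0 + 60)*(7 + 4/(-3))² - 111 = 60*(7 + 4*(-⅓))² - 111 = 60*(7 - 4/3)² - 111 = 60*(17/3)² - 111 = 60*(289/9) - 111 = 5780/3 - 111 = 5447/3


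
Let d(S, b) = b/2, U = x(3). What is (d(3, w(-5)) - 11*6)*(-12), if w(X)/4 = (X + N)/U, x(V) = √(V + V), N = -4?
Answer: 792 + 36*√6 ≈ 880.18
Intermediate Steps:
x(V) = √2*√V (x(V) = √(2*V) = √2*√V)
U = √6 (U = √2*√3 = √6 ≈ 2.4495)
w(X) = 2*√6*(-4 + X)/3 (w(X) = 4*((X - 4)/(√6)) = 4*((√6/6)*(-4 + X)) = 4*(√6*(-4 + X)/6) = 2*√6*(-4 + X)/3)
d(S, b) = b/2 (d(S, b) = b*(½) = b/2)
(d(3, w(-5)) - 11*6)*(-12) = ((2*√6*(-4 - 5)/3)/2 - 11*6)*(-12) = (((⅔)*√6*(-9))/2 - 66)*(-12) = ((-6*√6)/2 - 66)*(-12) = (-3*√6 - 66)*(-12) = (-66 - 3*√6)*(-12) = 792 + 36*√6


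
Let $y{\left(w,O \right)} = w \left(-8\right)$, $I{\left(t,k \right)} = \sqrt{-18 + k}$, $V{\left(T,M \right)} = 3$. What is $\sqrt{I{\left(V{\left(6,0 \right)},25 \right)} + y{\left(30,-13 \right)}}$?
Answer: $\sqrt{-240 + \sqrt{7}} \approx 15.406 i$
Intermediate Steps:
$y{\left(w,O \right)} = - 8 w$
$\sqrt{I{\left(V{\left(6,0 \right)},25 \right)} + y{\left(30,-13 \right)}} = \sqrt{\sqrt{-18 + 25} - 240} = \sqrt{\sqrt{7} - 240} = \sqrt{-240 + \sqrt{7}}$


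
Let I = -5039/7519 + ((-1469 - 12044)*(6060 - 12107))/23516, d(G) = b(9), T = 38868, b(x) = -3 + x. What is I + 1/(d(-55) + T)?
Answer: 11939806795643347/3436788219348 ≈ 3474.1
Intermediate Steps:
d(G) = 6 (d(G) = -3 + 9 = 6)
I = 614282384485/176816804 (I = -5039*1/7519 - 13513*(-6047)*(1/23516) = -5039/7519 + 81713111*(1/23516) = -5039/7519 + 81713111/23516 = 614282384485/176816804 ≈ 3474.1)
I + 1/(d(-55) + T) = 614282384485/176816804 + 1/(6 + 38868) = 614282384485/176816804 + 1/38874 = 11939806795643347/3436788219348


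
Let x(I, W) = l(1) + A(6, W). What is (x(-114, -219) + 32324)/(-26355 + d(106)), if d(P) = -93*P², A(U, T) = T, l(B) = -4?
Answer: -32101/1071303 ≈ -0.029964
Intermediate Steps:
x(I, W) = -4 + W
(x(-114, -219) + 32324)/(-26355 + d(106)) = ((-4 - 219) + 32324)/(-26355 - 93*106²) = (-223 + 32324)/(-26355 - 93*11236) = 32101/(-26355 - 1044948) = 32101/(-1071303) = 32101*(-1/1071303) = -32101/1071303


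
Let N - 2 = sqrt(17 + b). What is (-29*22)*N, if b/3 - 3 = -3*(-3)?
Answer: -1276 - 638*sqrt(53) ≈ -5920.7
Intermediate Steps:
b = 36 (b = 9 + 3*(-3*(-3)) = 9 + 3*9 = 9 + 27 = 36)
N = 2 + sqrt(53) (N = 2 + sqrt(17 + 36) = 2 + sqrt(53) ≈ 9.2801)
(-29*22)*N = (-29*22)*(2 + sqrt(53)) = -638*(2 + sqrt(53)) = -1276 - 638*sqrt(53)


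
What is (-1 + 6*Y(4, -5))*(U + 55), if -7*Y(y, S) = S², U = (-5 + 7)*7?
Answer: -10833/7 ≈ -1547.6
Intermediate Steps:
U = 14 (U = 2*7 = 14)
Y(y, S) = -S²/7
(-1 + 6*Y(4, -5))*(U + 55) = (-1 + 6*(-⅐*(-5)²))*(14 + 55) = (-1 + 6*(-⅐*25))*69 = (-1 + 6*(-25/7))*69 = (-1 - 150/7)*69 = -157/7*69 = -10833/7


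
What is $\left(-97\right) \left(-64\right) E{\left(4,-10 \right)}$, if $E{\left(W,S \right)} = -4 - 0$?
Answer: $-24832$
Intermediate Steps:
$E{\left(W,S \right)} = -4$ ($E{\left(W,S \right)} = -4 + 0 = -4$)
$\left(-97\right) \left(-64\right) E{\left(4,-10 \right)} = \left(-97\right) \left(-64\right) \left(-4\right) = 6208 \left(-4\right) = -24832$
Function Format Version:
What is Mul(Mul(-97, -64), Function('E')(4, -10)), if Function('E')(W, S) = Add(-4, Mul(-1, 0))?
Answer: -24832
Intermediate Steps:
Function('E')(W, S) = -4 (Function('E')(W, S) = Add(-4, 0) = -4)
Mul(Mul(-97, -64), Function('E')(4, -10)) = Mul(Mul(-97, -64), -4) = Mul(6208, -4) = -24832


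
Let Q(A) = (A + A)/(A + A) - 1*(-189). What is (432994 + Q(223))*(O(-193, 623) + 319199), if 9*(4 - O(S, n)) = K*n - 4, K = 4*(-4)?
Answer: 138753600224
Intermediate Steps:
K = -16
O(S, n) = 40/9 + 16*n/9 (O(S, n) = 4 - (-16*n - 4)/9 = 4 - (-4 - 16*n)/9 = 4 + (4/9 + 16*n/9) = 40/9 + 16*n/9)
Q(A) = 190 (Q(A) = (2*A)/((2*A)) + 189 = (2*A)*(1/(2*A)) + 189 = 1 + 189 = 190)
(432994 + Q(223))*(O(-193, 623) + 319199) = (432994 + 190)*((40/9 + (16/9)*623) + 319199) = 433184*((40/9 + 9968/9) + 319199) = 433184*(1112 + 319199) = 433184*320311 = 138753600224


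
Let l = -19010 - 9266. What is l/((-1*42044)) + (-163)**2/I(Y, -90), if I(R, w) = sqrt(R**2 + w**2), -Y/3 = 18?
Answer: 7069/10511 + 26569*sqrt(34)/612 ≈ 253.81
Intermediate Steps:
Y = -54 (Y = -3*18 = -54)
l = -28276
l/((-1*42044)) + (-163)**2/I(Y, -90) = -28276/((-1*42044)) + (-163)**2/(sqrt((-54)**2 + (-90)**2)) = -28276/(-42044) + 26569/(sqrt(2916 + 8100)) = -28276*(-1/42044) + 26569/(sqrt(11016)) = 7069/10511 + 26569/((18*sqrt(34))) = 7069/10511 + 26569*(sqrt(34)/612) = 7069/10511 + 26569*sqrt(34)/612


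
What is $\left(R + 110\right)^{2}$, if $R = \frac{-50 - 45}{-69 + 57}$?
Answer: $\frac{2002225}{144} \approx 13904.0$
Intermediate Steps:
$R = \frac{95}{12}$ ($R = - \frac{95}{-12} = \left(-95\right) \left(- \frac{1}{12}\right) = \frac{95}{12} \approx 7.9167$)
$\left(R + 110\right)^{2} = \left(\frac{95}{12} + 110\right)^{2} = \left(\frac{1415}{12}\right)^{2} = \frac{2002225}{144}$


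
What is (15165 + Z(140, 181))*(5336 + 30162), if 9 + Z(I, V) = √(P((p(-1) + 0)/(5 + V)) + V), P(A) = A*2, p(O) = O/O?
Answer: 538007688 + 35498*√1565562/93 ≈ 5.3848e+8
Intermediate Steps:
p(O) = 1
P(A) = 2*A
Z(I, V) = -9 + √(V + 2/(5 + V)) (Z(I, V) = -9 + √(2*((1 + 0)/(5 + V)) + V) = -9 + √(2*(1/(5 + V)) + V) = -9 + √(2/(5 + V) + V) = -9 + √(V + 2/(5 + V)))
(15165 + Z(140, 181))*(5336 + 30162) = (15165 + (-9 + √((2 + 181*(5 + 181))/(5 + 181))))*(5336 + 30162) = (15165 + (-9 + √((2 + 181*186)/186)))*35498 = (15165 + (-9 + √((2 + 33666)/186)))*35498 = (15165 + (-9 + √((1/186)*33668)))*35498 = (15165 + (-9 + √(16834/93)))*35498 = (15165 + (-9 + √1565562/93))*35498 = (15156 + √1565562/93)*35498 = 538007688 + 35498*√1565562/93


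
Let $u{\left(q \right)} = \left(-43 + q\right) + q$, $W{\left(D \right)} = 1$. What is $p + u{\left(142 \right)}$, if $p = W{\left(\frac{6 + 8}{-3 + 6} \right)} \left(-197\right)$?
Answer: $44$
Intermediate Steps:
$u{\left(q \right)} = -43 + 2 q$
$p = -197$ ($p = 1 \left(-197\right) = -197$)
$p + u{\left(142 \right)} = -197 + \left(-43 + 2 \cdot 142\right) = -197 + \left(-43 + 284\right) = -197 + 241 = 44$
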